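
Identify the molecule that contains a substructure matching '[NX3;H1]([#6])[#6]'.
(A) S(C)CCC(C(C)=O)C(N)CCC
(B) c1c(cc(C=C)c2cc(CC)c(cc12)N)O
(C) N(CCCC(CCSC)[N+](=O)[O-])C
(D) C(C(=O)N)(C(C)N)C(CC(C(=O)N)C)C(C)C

[NX3;H1]([#6])[#6] describes a trivalent nitrogen with one H, bonded to two carbons (a secondary amine).
(A) has a primary amino group (-NH2) but the nitrogen has H2 and only one carbon neighbour.
(B) has a primary amino group (-NH2) but the nitrogen has H2 and only one carbon neighbour.
(C) contains an N-methylamino group (-NHCH3), which satisfies every atom and bond constraint.
(D) has a primary amide (-C(=O)NH2) but the -C(=O)NH2 nitrogen has H2, not H1.
So the answer is (C).

C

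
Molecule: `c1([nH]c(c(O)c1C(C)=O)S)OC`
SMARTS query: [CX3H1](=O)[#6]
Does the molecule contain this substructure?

No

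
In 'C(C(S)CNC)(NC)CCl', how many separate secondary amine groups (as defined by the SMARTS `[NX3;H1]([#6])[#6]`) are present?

[NX3;H1]([#6])[#6] is the SMARTS for a secondary amine: a trivalent nitrogen with one H, bonded to two carbons.
The molecule carries 2 separate instances of an N-methylamino group (-NHCH3) meeting every constraint; each maps to a distinct set of atoms, giving 2 matches.

2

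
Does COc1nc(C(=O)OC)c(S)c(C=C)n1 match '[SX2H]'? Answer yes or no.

Yes

The pattern [SX2H] describes an aliphatic sulfur with two connections, one being H — a thiol.
The molecule carries a thiol (-SH), whose atoms satisfy every constraint of the query, so the pattern matches.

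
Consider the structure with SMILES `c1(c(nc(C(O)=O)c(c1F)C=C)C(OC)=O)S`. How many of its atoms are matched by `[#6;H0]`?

7

The query [#6;H0] means: any carbon with no attached hydrogen.
Check the 17 heavy atoms by environment: 1× n (aromatic, H0) → no; 5× c (aromatic, H0) → match; 1× C (H1) → no; 1× C (H2) → no; 1× F (H0) → no; 1× S (H1) → no; 2× C (H0) → match; 3× O (H0) → no; 1× O (H1) → no; 1× C (H3) → no.
Summing the matching environments: 5 + 2 = 7 matching atoms.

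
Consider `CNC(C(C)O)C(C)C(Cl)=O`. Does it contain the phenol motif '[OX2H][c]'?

No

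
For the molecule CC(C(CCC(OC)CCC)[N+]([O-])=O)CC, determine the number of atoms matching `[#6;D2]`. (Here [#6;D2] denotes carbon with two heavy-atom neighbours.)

5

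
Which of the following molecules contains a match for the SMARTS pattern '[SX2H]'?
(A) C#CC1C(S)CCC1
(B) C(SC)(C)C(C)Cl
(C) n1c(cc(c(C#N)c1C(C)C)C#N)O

[SX2H] describes an aliphatic sulfur with two connections, one being H (a thiol).
(A) contains a thiol (-SH), which satisfies every atom and bond constraint.
(B) has a methylthio ether (-SCH3) but the sulfur has H0 (bonded to two carbons), not H1.
(C) has a hydroxyl group (-OH) but it is an -OH, not an -SH.
So the answer is (A).

A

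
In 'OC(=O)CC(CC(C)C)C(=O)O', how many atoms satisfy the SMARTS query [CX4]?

6

The query [CX4] means: C with X4: aliphatic carbon with exactly 4 total connections (bonds + H).
Check the 12 heavy atoms by environment: 6× C (X4) → match; 2× C (X3) → no; 2× O (X1) → no; 2× O (X2) → no.
That gives 6 matching atoms.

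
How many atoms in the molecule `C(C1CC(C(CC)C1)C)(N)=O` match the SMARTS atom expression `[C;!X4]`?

1

The query [C;!X4] means: aliphatic carbon that does not have four total connections.
Check the 11 heavy atoms by environment: 8× C (X4) → no; 1× C (X3) → match; 1× O (X1) → no; 1× N (X3) → no.
That gives 1 matching atom.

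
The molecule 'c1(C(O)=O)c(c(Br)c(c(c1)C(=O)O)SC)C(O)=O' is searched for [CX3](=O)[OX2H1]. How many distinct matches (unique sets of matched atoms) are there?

3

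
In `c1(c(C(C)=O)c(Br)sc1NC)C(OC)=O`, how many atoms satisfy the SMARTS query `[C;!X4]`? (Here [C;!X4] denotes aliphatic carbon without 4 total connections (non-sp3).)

The query [C;!X4] means: aliphatic carbon that does not have four total connections.
Check the 15 heavy atoms by environment: 1× s (aromatic, X2) → no; 4× c (aromatic, X3) → no; 1× Br (X1) → no; 1× N (X3) → no; 3× C (X4) → no; 2× C (X3) → match; 2× O (X1) → no; 1× O (X2) → no.
That gives 2 matching atoms.

2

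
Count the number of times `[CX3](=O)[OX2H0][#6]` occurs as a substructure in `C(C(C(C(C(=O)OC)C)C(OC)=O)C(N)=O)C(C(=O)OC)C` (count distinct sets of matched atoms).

[CX3](=O)[OX2H0][#6] is the SMARTS for an ester: a carbonyl carbon bonded to an oxygen that is itself bonded to carbon (no H on that O).
The molecule carries 3 separate instances of a methyl-ester group (-C(=O)OCH3) meeting every constraint; each maps to a distinct set of atoms, giving 3 matches.

3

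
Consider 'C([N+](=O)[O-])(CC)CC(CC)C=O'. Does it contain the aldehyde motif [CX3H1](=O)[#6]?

Yes

The pattern [CX3H1](=O)[#6] describes an sp2 carbon with one H, double-bonded to O and single-bonded to carbon — an aldehyde.
The molecule carries an aldehyde (-CHO), whose atoms satisfy every constraint of the query, so the pattern matches.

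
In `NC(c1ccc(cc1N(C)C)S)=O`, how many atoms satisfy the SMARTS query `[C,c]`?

9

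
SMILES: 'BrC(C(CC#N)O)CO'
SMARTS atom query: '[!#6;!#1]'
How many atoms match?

The query [!#6;!#1] means: not carbon and not hydrogen — any heteroatom.
Check the 9 heavy atoms by environment: 5× C → no; 2× O → match; 1× Br → match; 1× N → match.
Summing the matching environments: 2 + 1 + 1 = 4 matching atoms.

4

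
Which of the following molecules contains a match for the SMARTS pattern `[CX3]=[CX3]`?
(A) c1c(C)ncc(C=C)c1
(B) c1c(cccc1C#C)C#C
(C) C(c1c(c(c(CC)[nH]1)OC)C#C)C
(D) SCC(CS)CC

A

[CX3]=[CX3] describes a non-aromatic C=C double bond between two sp2 carbons (an alkene).
(A) contains a vinyl group (-CH=CH2), which satisfies every atom and bond constraint.
(B) has an ethynyl group (-C#CH) but the C-C bond is a triple bond, not a double bond.
(C) has an ethyl group (-CH2CH3) but its C-C bond is a single bond between CX4 carbons, not CX3=CX3.
(D) has an ethyl group (-CH2CH3) but its C-C bond is a single bond between CX4 carbons, not CX3=CX3.
So the answer is (A).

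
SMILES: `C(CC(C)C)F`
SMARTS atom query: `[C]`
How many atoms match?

5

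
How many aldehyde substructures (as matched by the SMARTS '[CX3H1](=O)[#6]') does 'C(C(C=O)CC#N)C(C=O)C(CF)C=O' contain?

3

[CX3H1](=O)[#6] is the SMARTS for an aldehyde: an sp2 carbon with one H, double-bonded to O and single-bonded to carbon.
The molecule carries 3 separate instances of an aldehyde (-CHO) meeting every constraint; each maps to a distinct set of atoms, giving 3 matches.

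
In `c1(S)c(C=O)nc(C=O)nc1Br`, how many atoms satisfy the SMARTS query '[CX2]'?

Check the 12 heavy atoms by environment: 2× n (aromatic, X2) → no; 4× c (aromatic, X3) → no; 1× S (X2) → no; 2× C (X3) → no; 2× O (X1) → no; 1× Br (X1) → no.
No environment satisfies the query, so 0 matching atoms.

0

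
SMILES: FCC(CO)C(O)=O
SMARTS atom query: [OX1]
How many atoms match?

1

The query [OX1] means: aliphatic oxygen with one total connection — typically a carbonyl =O or an oxide.
Check the 8 heavy atoms by environment: 3× C (X4) → no; 1× F (X1) → no; 1× C (X3) → no; 1× O (X1) → match; 2× O (X2) → no.
That gives 1 matching atom.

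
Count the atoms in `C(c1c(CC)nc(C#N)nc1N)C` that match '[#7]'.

4

The query [#7] means: #7 matches any nitrogen atom regardless of aromaticity.
Check the 13 heavy atoms by environment: 2× n (aromatic) → match; 4× c (aromatic) → no; 2× N → match; 5× C → no.
Summing the matching environments: 2 + 2 = 4 matching atoms.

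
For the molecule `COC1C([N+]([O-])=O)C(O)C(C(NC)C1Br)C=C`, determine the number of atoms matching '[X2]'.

2

The query [X2] means: any atom with exactly two total connections (bonds + H).
Check the 17 heavy atoms by environment: 8× C (X4) → no; 1× Br (X1) → no; 2× O (X2) → match; 1× N (X3) → no; 1× N (charge +1, X3) → no; 1× O (charge -1, X1) → no; 1× O (X1) → no; 2× C (X3) → no.
That gives 2 matching atoms.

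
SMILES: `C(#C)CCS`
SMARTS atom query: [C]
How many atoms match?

4

The query [C] means: uppercase C matches aliphatic (non-aromatic) carbon only.
Check the 5 heavy atoms by environment: 4× C → match; 1× S → no.
That gives 4 matching atoms.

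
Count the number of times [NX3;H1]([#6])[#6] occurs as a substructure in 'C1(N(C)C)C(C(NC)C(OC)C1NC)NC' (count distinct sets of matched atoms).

3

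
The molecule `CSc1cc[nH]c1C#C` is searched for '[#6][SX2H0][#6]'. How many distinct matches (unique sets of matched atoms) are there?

[#6][SX2H0][#6] is the SMARTS for a thioether: an aliphatic sulfur bridging two carbons with no H on the sulfur.
Exactly one fragment in the molecule meets all constraints, giving 1 match.

1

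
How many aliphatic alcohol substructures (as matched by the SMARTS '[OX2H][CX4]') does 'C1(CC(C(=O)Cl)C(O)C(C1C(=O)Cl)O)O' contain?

3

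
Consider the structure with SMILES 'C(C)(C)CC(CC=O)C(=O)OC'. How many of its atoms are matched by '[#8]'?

3

The query [#8] means: #8 matches any oxygen atom.
Check the 12 heavy atoms by environment: 9× C → no; 3× O → match.
That gives 3 matching atoms.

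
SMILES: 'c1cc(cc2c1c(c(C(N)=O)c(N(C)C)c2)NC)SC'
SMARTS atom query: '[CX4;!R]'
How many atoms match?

4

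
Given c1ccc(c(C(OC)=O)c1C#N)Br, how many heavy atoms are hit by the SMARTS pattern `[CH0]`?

Check the 13 heavy atoms by environment: 3× c (aromatic, H1) → no; 3× c (aromatic, H0) → no; 1× Br (H0) → no; 2× C (H0) → match; 2× O (H0) → no; 1× C (H3) → no; 1× N (H0) → no.
That gives 2 matching atoms.

2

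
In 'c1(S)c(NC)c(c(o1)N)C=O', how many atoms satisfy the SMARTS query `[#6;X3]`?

5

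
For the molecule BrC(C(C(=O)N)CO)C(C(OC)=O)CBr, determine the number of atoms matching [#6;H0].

2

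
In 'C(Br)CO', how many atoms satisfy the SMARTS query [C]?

2

The query [C] means: uppercase C matches aliphatic (non-aromatic) carbon only.
Check the 4 heavy atoms by environment: 2× C → match; 1× O → no; 1× Br → no.
That gives 2 matching atoms.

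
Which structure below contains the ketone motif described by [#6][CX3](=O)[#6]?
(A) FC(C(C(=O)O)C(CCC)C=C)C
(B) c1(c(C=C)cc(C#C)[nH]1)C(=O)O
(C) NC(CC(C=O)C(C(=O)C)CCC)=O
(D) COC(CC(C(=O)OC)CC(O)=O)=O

C

[#6][CX3](=O)[#6] describes a carbonyl carbon (no H) flanked by two carbons (a ketone).
(A) has a carboxylic acid group (-C(=O)OH) but one neighbour of the carbonyl carbon is O, not C.
(B) has a carboxylic acid group (-C(=O)OH) but one neighbour of the carbonyl carbon is O, not C.
(C) contains an acetyl/ketone group (-C(=O)CH3), which satisfies every atom and bond constraint.
(D) has a methyl-ester group (-C(=O)OCH3) but one neighbour of the carbonyl carbon is O, not C.
So the answer is (C).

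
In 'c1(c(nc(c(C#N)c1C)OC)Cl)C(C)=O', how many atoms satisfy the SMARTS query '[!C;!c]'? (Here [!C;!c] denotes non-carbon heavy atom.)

Check the 15 heavy atoms by environment: 1× n (aromatic) → match; 5× c (aromatic) → no; 5× C → no; 2× O → match; 1× N → match; 1× Cl → match.
Summing the matching environments: 1 + 2 + 1 + 1 = 5 matching atoms.

5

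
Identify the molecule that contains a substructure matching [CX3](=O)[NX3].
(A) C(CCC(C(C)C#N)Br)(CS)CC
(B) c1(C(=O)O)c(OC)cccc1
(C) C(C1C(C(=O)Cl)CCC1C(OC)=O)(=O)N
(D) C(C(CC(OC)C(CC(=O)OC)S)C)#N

[CX3](=O)[NX3] describes a carbonyl carbon bonded to a trivalent nitrogen (an amide).
(A) has a nitrile (-C#N) but the nitrile N is NX1 (triple-bonded), not NX3.
(B) has a carboxylic acid group (-C(=O)OH) but the carbonyl is bonded to O, not to an NX3 nitrogen.
(C) contains a primary amide (-C(=O)NH2), which satisfies every atom and bond constraint.
(D) has a methyl-ester group (-C(=O)OCH3) but the carbonyl is bonded to O, not to an NX3 nitrogen.
So the answer is (C).

C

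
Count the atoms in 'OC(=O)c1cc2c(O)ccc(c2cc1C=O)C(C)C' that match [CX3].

The query [CX3] means: C with X3: aliphatic carbon with exactly 3 total connections.
Check the 19 heavy atoms by environment: 10× c (aromatic, X3) → no; 2× C (X3) → match; 2× O (X1) → no; 3× C (X4) → no; 2× O (X2) → no.
That gives 2 matching atoms.

2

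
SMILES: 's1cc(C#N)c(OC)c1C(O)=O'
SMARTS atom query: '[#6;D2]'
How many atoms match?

2

The query [#6;D2] means: any carbon bonded to exactly two heavy atoms.
Check the 12 heavy atoms by environment: 1× s (aromatic, D2) → no; 3× c (aromatic, D3) → no; 1× c (aromatic, D2) → match; 1× C (D3) → no; 2× O (D1) → no; 1× O (D2) → no; 1× C (D1) → no; 1× C (D2) → match; 1× N (D1) → no.
Summing the matching environments: 1 + 1 = 2 matching atoms.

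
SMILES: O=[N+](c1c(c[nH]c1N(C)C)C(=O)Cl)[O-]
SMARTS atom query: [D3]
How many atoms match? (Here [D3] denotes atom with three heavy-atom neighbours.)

The query [D3] means: atom with exactly three heavy-atom neighbours.
Check the 14 heavy atoms by environment: 1× n (aromatic, D2) → no; 3× c (aromatic, D3) → match; 1× c (aromatic, D2) → no; 1× C (D3) → match; 2× O (D1) → no; 1× Cl (D1) → no; 1× N (charge +1, D3) → match; 1× O (charge -1, D1) → no; 1× N (D3) → match; 2× C (D1) → no.
Summing the matching environments: 3 + 1 + 1 + 1 = 6 matching atoms.

6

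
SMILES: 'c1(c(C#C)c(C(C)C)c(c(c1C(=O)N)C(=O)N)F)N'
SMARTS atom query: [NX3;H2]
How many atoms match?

The query [NX3;H2] means: aliphatic N with 3 total connections, two of them H — an -NH2 nitrogen (amine or amide).
Check the 19 heavy atoms by environment: 6× c (aromatic, H0, X3) → no; 1× F (H0, X1) → no; 2× C (H0, X3) → no; 2× O (H0, X1) → no; 3× N (H2, X3) → match; 1× C (H0, X2) → no; 1× C (H1, X2) → no; 1× C (H1, X4) → no; 2× C (H3, X4) → no.
That gives 3 matching atoms.

3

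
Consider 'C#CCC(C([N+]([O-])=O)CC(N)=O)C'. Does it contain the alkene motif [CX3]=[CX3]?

No

The pattern [CX3]=[CX3] describes a non-aromatic C=C double bond between two sp2 carbons — an alkene.
The closest candidate here is an ethynyl group (-C#CH), but the C-C bond is a triple bond, not a double bond. No other fragment satisfies the full query, so there is no match.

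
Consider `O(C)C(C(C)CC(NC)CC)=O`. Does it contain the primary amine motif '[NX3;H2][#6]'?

No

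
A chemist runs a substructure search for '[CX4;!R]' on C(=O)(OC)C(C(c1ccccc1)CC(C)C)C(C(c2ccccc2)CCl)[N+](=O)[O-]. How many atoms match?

The query [CX4;!R] means: aliphatic carbon with four total connections, not in a ring.
Check the 29 heavy atoms by environment: 10× C (X4, acyclic) → match; 1× N (charge +1, X3, acyclic) → no; 1× O (charge -1, X1, acyclic) → no; 2× O (X1, acyclic) → no; 12× c (aromatic, X3, in 6-ring) → no; 1× Cl (X1, acyclic) → no; 1× C (X3, acyclic) → no; 1× O (X2, acyclic) → no.
That gives 10 matching atoms.

10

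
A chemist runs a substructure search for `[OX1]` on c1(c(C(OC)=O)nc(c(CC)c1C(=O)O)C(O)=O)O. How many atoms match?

Check the 19 heavy atoms by environment: 1× n (aromatic, X2) → no; 5× c (aromatic, X3) → no; 3× C (X3) → no; 3× O (X1) → match; 4× O (X2) → no; 3× C (X4) → no.
That gives 3 matching atoms.

3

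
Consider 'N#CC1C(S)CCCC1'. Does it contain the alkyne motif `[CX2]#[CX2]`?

The pattern [CX2]#[CX2] describes a carbon-carbon triple bond — an alkyne.
The closest candidate here is a nitrile (-C#N), but the triple bond is C#N, not C#C. No other fragment satisfies the full query, so there is no match.

No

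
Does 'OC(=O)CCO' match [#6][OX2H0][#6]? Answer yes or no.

No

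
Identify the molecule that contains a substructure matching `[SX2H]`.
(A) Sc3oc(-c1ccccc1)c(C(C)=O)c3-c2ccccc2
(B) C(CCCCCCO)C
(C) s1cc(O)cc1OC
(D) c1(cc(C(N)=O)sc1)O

[SX2H] describes an aliphatic sulfur with two connections, one being H (a thiol).
(A) contains a thiol (-SH), which satisfies every atom and bond constraint.
(B) has a hydroxyl group (-OH) but it is an -OH, not an -SH.
(C) has a hydroxyl group (-OH) but it is an -OH, not an -SH.
(D) has a hydroxyl group (-OH) but it is an -OH, not an -SH.
So the answer is (A).

A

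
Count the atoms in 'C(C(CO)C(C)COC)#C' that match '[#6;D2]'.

3

The query [#6;D2] means: any carbon bonded to exactly two heavy atoms.
Check the 10 heavy atoms by environment: 3× C (D2) → match; 2× C (D3) → no; 1× O (D1) → no; 3× C (D1) → no; 1× O (D2) → no.
That gives 3 matching atoms.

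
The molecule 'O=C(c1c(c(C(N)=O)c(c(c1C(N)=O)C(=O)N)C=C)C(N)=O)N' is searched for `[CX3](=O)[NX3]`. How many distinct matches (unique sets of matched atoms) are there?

5

[CX3](=O)[NX3] is the SMARTS for an amide: a carbonyl carbon bonded to a trivalent nitrogen.
The molecule carries 5 separate instances of a primary amide (-C(=O)NH2) meeting every constraint; each maps to a distinct set of atoms, giving 5 matches.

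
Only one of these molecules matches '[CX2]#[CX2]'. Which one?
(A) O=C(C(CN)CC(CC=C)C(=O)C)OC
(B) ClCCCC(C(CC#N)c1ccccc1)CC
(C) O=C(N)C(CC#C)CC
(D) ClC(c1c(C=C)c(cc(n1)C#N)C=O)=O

[CX2]#[CX2] describes a carbon-carbon triple bond (an alkyne).
(A) has a vinyl group (-CH=CH2) but the C=C is a double bond; both carbons are CX3, not CX2.
(B) has a nitrile (-C#N) but the triple bond is C#N, not C#C.
(C) contains an ethynyl group (-C#CH), which satisfies every atom and bond constraint.
(D) has a nitrile (-C#N) but the triple bond is C#N, not C#C.
So the answer is (C).

C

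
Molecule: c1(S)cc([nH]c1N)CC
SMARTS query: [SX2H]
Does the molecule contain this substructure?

Yes

The pattern [SX2H] describes an aliphatic sulfur with two connections, one being H — a thiol.
The molecule carries a thiol (-SH), whose atoms satisfy every constraint of the query, so the pattern matches.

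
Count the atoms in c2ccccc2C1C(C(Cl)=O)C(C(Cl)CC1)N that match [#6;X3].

7

The query [#6;X3] means: any carbon (aromatic or not) with three total connections.
Check the 17 heavy atoms by environment: 6× C (X4) → no; 1× C (X3) → match; 1× O (X1) → no; 2× Cl (X1) → no; 1× N (X3) → no; 6× c (aromatic, X3) → match.
Summing the matching environments: 1 + 6 = 7 matching atoms.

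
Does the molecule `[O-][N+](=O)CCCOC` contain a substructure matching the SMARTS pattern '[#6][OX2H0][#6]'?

Yes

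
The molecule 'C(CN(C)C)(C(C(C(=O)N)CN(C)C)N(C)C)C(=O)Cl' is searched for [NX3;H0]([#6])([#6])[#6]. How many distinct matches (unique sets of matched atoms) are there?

3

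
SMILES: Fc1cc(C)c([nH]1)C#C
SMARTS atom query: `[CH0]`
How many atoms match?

1

Check the 9 heavy atoms by environment: 1× n (aromatic, H1) → no; 3× c (aromatic, H0) → no; 1× c (aromatic, H1) → no; 1× F (H0) → no; 1× C (H3) → no; 1× C (H0) → match; 1× C (H1) → no.
That gives 1 matching atom.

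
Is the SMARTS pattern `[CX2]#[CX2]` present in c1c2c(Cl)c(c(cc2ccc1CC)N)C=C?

The pattern [CX2]#[CX2] describes a carbon-carbon triple bond — an alkyne.
The closest candidate here is a vinyl group (-CH=CH2), but the C=C is a double bond; both carbons are CX3, not CX2. No other fragment satisfies the full query, so there is no match.

No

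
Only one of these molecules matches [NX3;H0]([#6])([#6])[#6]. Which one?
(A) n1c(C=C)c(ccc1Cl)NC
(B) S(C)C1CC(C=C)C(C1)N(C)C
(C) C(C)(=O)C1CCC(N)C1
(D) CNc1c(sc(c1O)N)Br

[NX3;H0]([#6])([#6])[#6] describes a trivalent nitrogen with no H, bonded to three carbons (a tertiary amine).
(A) has an N-methylamino group (-NHCH3) but the nitrogen still has one H (H1), not H0.
(B) contains a dimethylamino group (-N(CH3)2), which satisfies every atom and bond constraint.
(C) has a primary amino group (-NH2) but the nitrogen has H2, not H0 with three carbons.
(D) has a primary amino group (-NH2) but the nitrogen has H2, not H0 with three carbons.
So the answer is (B).

B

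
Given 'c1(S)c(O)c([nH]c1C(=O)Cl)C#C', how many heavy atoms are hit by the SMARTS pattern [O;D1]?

The query [O;D1] means: aliphatic oxygen bonded to exactly one heavy atom.
Check the 12 heavy atoms by environment: 1× n (aromatic, D2) → no; 4× c (aromatic, D3) → no; 1× C (D2) → no; 1× C (D1) → no; 1× S (D1) → no; 1× C (D3) → no; 2× O (D1) → match; 1× Cl (D1) → no.
That gives 2 matching atoms.

2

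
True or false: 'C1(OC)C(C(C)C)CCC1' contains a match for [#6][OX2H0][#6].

The pattern [#6][OX2H0][#6] describes an aliphatic oxygen bridging two carbons with no H on the oxygen — an ether.
The molecule carries a methoxy ether (-OCH3), whose atoms satisfy every constraint of the query, so the pattern matches.

True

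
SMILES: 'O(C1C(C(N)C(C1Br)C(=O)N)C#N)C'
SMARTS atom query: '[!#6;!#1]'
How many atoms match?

6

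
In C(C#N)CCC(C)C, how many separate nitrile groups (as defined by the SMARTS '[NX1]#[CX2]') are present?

1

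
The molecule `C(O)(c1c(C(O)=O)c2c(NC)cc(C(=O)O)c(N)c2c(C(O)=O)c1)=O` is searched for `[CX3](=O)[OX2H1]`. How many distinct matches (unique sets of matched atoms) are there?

[CX3](=O)[OX2H1] is the SMARTS for a carboxylic acid: an sp2 carbon double-bonded to O and single-bonded to an -OH oxygen.
The molecule carries 4 separate instances of a carboxylic acid group (-C(=O)OH) meeting every constraint; each maps to a distinct set of atoms, giving 4 matches.

4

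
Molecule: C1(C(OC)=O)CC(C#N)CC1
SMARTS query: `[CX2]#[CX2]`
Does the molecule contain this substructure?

No

The pattern [CX2]#[CX2] describes a carbon-carbon triple bond — an alkyne.
The closest candidate here is a nitrile (-C#N), but the triple bond is C#N, not C#C. No other fragment satisfies the full query, so there is no match.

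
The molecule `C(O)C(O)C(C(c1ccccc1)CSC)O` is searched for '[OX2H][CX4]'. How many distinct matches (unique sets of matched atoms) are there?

3

[OX2H][CX4] is the SMARTS for an aliphatic alcohol: a hydroxyl oxygen bound to an sp3 (X4) carbon.
The molecule carries 3 separate instances of a hydroxyl group (-OH) meeting every constraint; each maps to a distinct set of atoms, giving 3 matches.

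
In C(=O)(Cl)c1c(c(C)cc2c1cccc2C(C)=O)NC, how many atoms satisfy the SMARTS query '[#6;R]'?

10

Check the 19 heavy atoms by environment: 10× c (aromatic, in 6-ring) → match; 5× C (acyclic) → no; 2× O (acyclic) → no; 1× Cl (acyclic) → no; 1× N (acyclic) → no.
That gives 10 matching atoms.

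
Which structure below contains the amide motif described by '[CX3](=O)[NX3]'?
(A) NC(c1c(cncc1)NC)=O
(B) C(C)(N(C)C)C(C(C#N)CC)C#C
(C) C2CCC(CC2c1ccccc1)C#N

A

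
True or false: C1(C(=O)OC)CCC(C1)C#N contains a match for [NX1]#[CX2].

True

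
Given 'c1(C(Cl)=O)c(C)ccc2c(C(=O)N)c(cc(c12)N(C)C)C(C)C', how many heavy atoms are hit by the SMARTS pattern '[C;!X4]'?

The query [C;!X4] means: aliphatic carbon that does not have four total connections.
Check the 23 heavy atoms by environment: 10× c (aromatic, X3) → no; 2× C (X3) → match; 2× O (X1) → no; 2× N (X3) → no; 6× C (X4) → no; 1× Cl (X1) → no.
That gives 2 matching atoms.

2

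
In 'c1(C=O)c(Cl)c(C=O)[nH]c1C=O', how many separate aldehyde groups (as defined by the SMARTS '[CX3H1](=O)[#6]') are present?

[CX3H1](=O)[#6] is the SMARTS for an aldehyde: an sp2 carbon with one H, double-bonded to O and single-bonded to carbon.
The molecule carries 3 separate instances of an aldehyde (-CHO) meeting every constraint; each maps to a distinct set of atoms, giving 3 matches.

3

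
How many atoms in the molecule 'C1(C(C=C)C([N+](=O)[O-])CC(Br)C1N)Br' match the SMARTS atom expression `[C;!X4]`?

2

The query [C;!X4] means: aliphatic carbon that does not have four total connections.
Check the 14 heavy atoms by environment: 6× C (X4) → no; 2× C (X3) → match; 1× N (charge +1, X3) → no; 1× O (charge -1, X1) → no; 1× O (X1) → no; 1× N (X3) → no; 2× Br (X1) → no.
That gives 2 matching atoms.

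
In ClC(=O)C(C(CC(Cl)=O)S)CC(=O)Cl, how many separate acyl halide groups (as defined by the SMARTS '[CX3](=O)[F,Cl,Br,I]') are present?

[CX3](=O)[F,Cl,Br,I] is the SMARTS for an acyl halide: a carbonyl carbon bonded to a halogen.
The molecule carries 3 separate instances of an acyl chloride (-C(=O)Cl) meeting every constraint; each maps to a distinct set of atoms, giving 3 matches.

3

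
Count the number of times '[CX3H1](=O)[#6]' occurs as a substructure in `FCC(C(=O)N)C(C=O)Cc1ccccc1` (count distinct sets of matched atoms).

1

[CX3H1](=O)[#6] is the SMARTS for an aldehyde: an sp2 carbon with one H, double-bonded to O and single-bonded to carbon.
Exactly one fragment in the molecule meets all constraints, giving 1 match.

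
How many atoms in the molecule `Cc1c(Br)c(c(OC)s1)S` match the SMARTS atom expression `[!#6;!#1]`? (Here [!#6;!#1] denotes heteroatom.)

4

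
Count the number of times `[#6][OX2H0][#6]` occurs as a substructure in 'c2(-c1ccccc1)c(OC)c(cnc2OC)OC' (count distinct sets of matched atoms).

[#6][OX2H0][#6] is the SMARTS for an ether: an aliphatic oxygen bridging two carbons with no H on the oxygen.
The molecule carries 3 separate instances of a methoxy ether (-OCH3) meeting every constraint; each maps to a distinct set of atoms, giving 3 matches.

3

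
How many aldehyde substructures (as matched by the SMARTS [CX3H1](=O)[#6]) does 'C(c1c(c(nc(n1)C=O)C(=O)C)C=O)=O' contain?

3

[CX3H1](=O)[#6] is the SMARTS for an aldehyde: an sp2 carbon with one H, double-bonded to O and single-bonded to carbon.
The molecule carries 3 separate instances of an aldehyde (-CHO) meeting every constraint; each maps to a distinct set of atoms, giving 3 matches.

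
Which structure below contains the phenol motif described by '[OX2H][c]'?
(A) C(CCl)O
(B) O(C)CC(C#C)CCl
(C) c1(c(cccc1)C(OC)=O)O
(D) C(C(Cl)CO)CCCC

C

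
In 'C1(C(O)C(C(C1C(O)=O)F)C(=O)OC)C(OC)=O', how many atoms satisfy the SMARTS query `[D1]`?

Check the 18 heavy atoms by environment: 8× C (D3) → no; 1× F (D1) → match; 5× O (D1) → match; 2× O (D2) → no; 2× C (D1) → match.
Summing the matching environments: 1 + 5 + 2 = 8 matching atoms.

8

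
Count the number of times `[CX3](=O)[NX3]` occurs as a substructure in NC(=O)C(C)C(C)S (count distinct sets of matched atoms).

[CX3](=O)[NX3] is the SMARTS for an amide: a carbonyl carbon bonded to a trivalent nitrogen.
Exactly one fragment in the molecule meets all constraints, giving 1 match.

1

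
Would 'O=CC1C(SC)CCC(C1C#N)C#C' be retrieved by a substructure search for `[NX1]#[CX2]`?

Yes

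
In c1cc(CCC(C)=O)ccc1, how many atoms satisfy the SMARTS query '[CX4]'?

3

The query [CX4] means: C with X4: aliphatic carbon with exactly 4 total connections (bonds + H).
Check the 11 heavy atoms by environment: 3× C (X4) → match; 6× c (aromatic, X3) → no; 1× C (X3) → no; 1× O (X1) → no.
That gives 3 matching atoms.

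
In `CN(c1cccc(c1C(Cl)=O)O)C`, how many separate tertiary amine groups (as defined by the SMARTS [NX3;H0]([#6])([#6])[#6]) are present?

[NX3;H0]([#6])([#6])[#6] is the SMARTS for a tertiary amine: a trivalent nitrogen with no H, bonded to three carbons.
Exactly one fragment in the molecule meets all constraints, giving 1 match.

1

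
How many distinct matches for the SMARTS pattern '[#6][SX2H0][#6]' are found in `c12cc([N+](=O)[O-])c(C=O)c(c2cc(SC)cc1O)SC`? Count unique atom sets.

2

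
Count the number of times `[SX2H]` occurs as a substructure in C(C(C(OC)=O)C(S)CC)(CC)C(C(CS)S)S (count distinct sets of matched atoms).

4

[SX2H] is the SMARTS for a thiol: an aliphatic sulfur with two connections, one being H.
The molecule carries 4 separate instances of a thiol (-SH) meeting every constraint; each maps to a distinct set of atoms, giving 4 matches.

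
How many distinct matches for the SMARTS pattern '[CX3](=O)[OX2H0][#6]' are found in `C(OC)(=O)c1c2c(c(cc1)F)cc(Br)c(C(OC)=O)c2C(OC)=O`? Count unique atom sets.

[CX3](=O)[OX2H0][#6] is the SMARTS for an ester: a carbonyl carbon bonded to an oxygen that is itself bonded to carbon (no H on that O).
The molecule carries 3 separate instances of a methyl-ester group (-C(=O)OCH3) meeting every constraint; each maps to a distinct set of atoms, giving 3 matches.

3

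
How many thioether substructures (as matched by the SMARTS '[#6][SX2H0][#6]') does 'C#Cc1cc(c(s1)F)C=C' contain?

0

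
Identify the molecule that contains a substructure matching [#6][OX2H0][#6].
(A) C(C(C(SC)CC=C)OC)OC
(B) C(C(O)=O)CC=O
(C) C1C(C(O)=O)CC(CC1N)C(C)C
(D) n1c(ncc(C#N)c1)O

A

[#6][OX2H0][#6] describes an aliphatic oxygen bridging two carbons with no H on the oxygen (an ether).
(A) contains a methoxy ether (-OCH3), which satisfies every atom and bond constraint.
(B) has a carboxylic acid group (-C(=O)OH) but the -OH oxygen has H1; the =O is OX1, not OX2.
(C) has a carboxylic acid group (-C(=O)OH) but the -OH oxygen has H1; the =O is OX1, not OX2.
(D) has a hydroxyl group (-OH) but the oxygen has H1, not H0 bridging two carbons.
So the answer is (A).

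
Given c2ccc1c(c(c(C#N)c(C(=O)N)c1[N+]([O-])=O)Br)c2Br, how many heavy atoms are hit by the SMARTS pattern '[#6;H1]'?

3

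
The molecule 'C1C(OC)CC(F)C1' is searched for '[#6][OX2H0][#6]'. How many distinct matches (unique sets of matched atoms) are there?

1

[#6][OX2H0][#6] is the SMARTS for an ether: an aliphatic oxygen bridging two carbons with no H on the oxygen.
Exactly one fragment in the molecule meets all constraints, giving 1 match.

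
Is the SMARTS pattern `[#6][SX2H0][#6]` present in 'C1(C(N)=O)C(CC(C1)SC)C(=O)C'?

Yes

The pattern [#6][SX2H0][#6] describes an aliphatic sulfur bridging two carbons with no H on the sulfur — a thioether.
The molecule carries a methylthio ether (-SCH3), whose atoms satisfy every constraint of the query, so the pattern matches.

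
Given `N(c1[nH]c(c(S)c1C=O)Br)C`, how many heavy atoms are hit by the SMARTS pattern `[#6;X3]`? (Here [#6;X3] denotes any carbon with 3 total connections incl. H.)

5

The query [#6;X3] means: any carbon (aromatic or not) with three total connections.
Check the 11 heavy atoms by environment: 1× n (aromatic, X3) → no; 4× c (aromatic, X3) → match; 1× C (X3) → match; 1× O (X1) → no; 1× Br (X1) → no; 1× S (X2) → no; 1× N (X3) → no; 1× C (X4) → no.
Summing the matching environments: 4 + 1 = 5 matching atoms.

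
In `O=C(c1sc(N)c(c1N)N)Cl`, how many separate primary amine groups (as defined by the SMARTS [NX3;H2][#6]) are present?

3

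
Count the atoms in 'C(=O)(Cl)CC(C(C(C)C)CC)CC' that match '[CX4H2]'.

3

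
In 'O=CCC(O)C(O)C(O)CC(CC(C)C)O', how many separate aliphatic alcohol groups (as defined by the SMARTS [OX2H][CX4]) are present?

4

[OX2H][CX4] is the SMARTS for an aliphatic alcohol: a hydroxyl oxygen bound to an sp3 (X4) carbon.
The molecule carries 4 separate instances of a hydroxyl group (-OH) meeting every constraint; each maps to a distinct set of atoms, giving 4 matches.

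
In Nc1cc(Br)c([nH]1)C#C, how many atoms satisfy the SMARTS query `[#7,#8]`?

2

The query [#7,#8] means: nitrogen or oxygen (comma = OR).
Check the 9 heavy atoms by environment: 1× n (aromatic) → match; 4× c (aromatic) → no; 2× C → no; 1× Br → no; 1× N → match.
Summing the matching environments: 1 + 1 = 2 matching atoms.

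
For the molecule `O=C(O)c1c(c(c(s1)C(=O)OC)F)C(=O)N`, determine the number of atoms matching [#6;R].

4

The query [#6;R] means: carbon that is part of a ring.
Check the 16 heavy atoms by environment: 1× s (aromatic, in 5-ring) → no; 4× c (aromatic, in 5-ring) → match; 1× F (acyclic) → no; 4× C (acyclic) → no; 5× O (acyclic) → no; 1× N (acyclic) → no.
That gives 4 matching atoms.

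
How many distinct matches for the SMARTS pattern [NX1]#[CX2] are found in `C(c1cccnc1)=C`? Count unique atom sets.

[NX1]#[CX2] is the SMARTS for a nitrile: a nitrogen triple-bonded to a two-connected carbon.
No fragment in the molecule satisfies every constraint, giving 0 matches.

0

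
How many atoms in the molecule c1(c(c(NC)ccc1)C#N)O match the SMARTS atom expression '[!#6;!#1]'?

3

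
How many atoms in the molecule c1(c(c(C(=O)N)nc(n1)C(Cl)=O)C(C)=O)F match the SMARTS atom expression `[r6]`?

6

The query [r6] means: r6 matches atoms in a six-membered ring.
Check the 16 heavy atoms by environment: 2× n (aromatic, in 6-ring) → match; 4× c (aromatic, in 6-ring) → match; 4× C (acyclic) → no; 3× O (acyclic) → no; 1× N (acyclic) → no; 1× Cl (acyclic) → no; 1× F (acyclic) → no.
Summing the matching environments: 2 + 4 = 6 matching atoms.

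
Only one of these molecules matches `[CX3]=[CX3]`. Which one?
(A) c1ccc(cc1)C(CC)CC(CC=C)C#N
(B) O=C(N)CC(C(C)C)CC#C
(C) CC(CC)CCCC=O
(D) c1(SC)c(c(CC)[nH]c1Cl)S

[CX3]=[CX3] describes a non-aromatic C=C double bond between two sp2 carbons (an alkene).
(A) contains a vinyl group (-CH=CH2), which satisfies every atom and bond constraint.
(B) has an ethynyl group (-C#CH) but the C-C bond is a triple bond, not a double bond.
(C) has an ethyl group (-CH2CH3) but its C-C bond is a single bond between CX4 carbons, not CX3=CX3.
(D) has an ethyl group (-CH2CH3) but its C-C bond is a single bond between CX4 carbons, not CX3=CX3.
So the answer is (A).

A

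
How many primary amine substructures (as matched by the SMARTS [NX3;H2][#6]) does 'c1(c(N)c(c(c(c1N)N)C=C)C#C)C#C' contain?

3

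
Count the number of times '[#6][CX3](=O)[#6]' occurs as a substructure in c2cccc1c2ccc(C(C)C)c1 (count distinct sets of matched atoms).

0

[#6][CX3](=O)[#6] is the SMARTS for a ketone: a carbonyl carbon (no H) flanked by two carbons.
No fragment in the molecule satisfies every constraint, giving 0 matches.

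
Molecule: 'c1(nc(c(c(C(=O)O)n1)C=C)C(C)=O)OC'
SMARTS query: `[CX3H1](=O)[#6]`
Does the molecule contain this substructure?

The pattern [CX3H1](=O)[#6] describes an sp2 carbon with one H, double-bonded to O and single-bonded to carbon — an aldehyde.
The closest candidate here is a carboxylic acid group (-C(=O)OH), but the carbonyl carbon has H0 and is bonded to O, not H1. No other fragment satisfies the full query, so there is no match.

No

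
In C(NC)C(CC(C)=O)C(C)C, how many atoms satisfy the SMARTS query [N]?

1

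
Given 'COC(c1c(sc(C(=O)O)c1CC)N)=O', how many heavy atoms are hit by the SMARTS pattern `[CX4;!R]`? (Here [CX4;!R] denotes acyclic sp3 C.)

3

Check the 15 heavy atoms by environment: 1× s (aromatic, X2, in 5-ring) → no; 4× c (aromatic, X3, in 5-ring) → no; 2× C (X3, acyclic) → no; 2× O (X1, acyclic) → no; 2× O (X2, acyclic) → no; 3× C (X4, acyclic) → match; 1× N (X3, acyclic) → no.
That gives 3 matching atoms.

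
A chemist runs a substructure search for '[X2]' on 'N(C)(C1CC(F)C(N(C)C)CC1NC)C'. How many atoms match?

The query [X2] means: any atom with exactly two total connections (bonds + H).
Check the 15 heavy atoms by environment: 11× C (X4) → no; 3× N (X3) → no; 1× F (X1) → no.
No environment satisfies the query, so 0 matching atoms.

0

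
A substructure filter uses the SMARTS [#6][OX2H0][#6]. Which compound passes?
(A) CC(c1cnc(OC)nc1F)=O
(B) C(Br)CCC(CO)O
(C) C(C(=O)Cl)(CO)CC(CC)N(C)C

A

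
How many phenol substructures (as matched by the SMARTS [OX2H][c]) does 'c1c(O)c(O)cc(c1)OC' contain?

2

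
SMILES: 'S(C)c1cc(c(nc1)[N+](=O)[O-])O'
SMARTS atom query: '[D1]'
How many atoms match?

4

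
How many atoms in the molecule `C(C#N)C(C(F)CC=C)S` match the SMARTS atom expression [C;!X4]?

Check the 10 heavy atoms by environment: 4× C (X4) → no; 2× C (X3) → match; 1× C (X2) → match; 1× N (X1) → no; 1× F (X1) → no; 1× S (X2) → no.
Summing the matching environments: 2 + 1 = 3 matching atoms.

3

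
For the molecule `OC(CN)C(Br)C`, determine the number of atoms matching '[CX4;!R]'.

4

The query [CX4;!R] means: aliphatic carbon with four total connections, not in a ring.
Check the 7 heavy atoms by environment: 4× C (X4, acyclic) → match; 1× O (X2, acyclic) → no; 1× Br (X1, acyclic) → no; 1× N (X3, acyclic) → no.
That gives 4 matching atoms.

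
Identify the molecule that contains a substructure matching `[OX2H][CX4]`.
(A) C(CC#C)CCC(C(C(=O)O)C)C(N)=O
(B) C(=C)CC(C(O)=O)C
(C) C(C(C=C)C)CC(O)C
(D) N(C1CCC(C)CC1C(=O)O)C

[OX2H][CX4] describes a hydroxyl oxygen bound to an sp3 (X4) carbon (an aliphatic alcohol).
(A) has a carboxylic acid group (-C(=O)OH) but the -OH is on a CX3 carbonyl carbon, not a CX4 carbon.
(B) has a carboxylic acid group (-C(=O)OH) but the -OH is on a CX3 carbonyl carbon, not a CX4 carbon.
(C) contains a hydroxyl group (-OH), which satisfies every atom and bond constraint.
(D) has a carboxylic acid group (-C(=O)OH) but the -OH is on a CX3 carbonyl carbon, not a CX4 carbon.
So the answer is (C).

C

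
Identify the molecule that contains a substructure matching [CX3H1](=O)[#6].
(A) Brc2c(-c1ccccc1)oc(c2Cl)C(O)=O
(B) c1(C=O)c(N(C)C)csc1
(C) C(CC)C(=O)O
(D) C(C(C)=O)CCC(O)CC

B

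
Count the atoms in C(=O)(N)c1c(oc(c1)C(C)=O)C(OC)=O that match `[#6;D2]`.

The query [#6;D2] means: any carbon bonded to exactly two heavy atoms.
Check the 15 heavy atoms by environment: 1× o (aromatic, D2) → no; 3× c (aromatic, D3) → no; 1× c (aromatic, D2) → match; 3× C (D3) → no; 3× O (D1) → no; 2× C (D1) → no; 1× N (D1) → no; 1× O (D2) → no.
That gives 1 matching atom.

1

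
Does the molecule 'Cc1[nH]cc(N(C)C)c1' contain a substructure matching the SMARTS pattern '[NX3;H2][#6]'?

No

The pattern [NX3;H2][#6] describes a trivalent nitrogen with two H attached to carbon — a primary amine.
The closest candidate here is a dimethylamino group (-N(CH3)2), but the nitrogen has H0, not H2. No other fragment satisfies the full query, so there is no match.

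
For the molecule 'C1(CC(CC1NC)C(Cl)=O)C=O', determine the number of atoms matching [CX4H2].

2

The query [CX4H2] means: sp3 carbon (X4) with exactly two hydrogens.
Check the 12 heavy atoms by environment: 3× C (H1, X4) → no; 2× C (H2, X4) → match; 1× N (H1, X3) → no; 1× C (H3, X4) → no; 1× C (H0, X3) → no; 2× O (H0, X1) → no; 1× Cl (H0, X1) → no; 1× C (H1, X3) → no.
That gives 2 matching atoms.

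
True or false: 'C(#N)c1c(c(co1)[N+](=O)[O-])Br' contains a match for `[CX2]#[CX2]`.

False

The pattern [CX2]#[CX2] describes a carbon-carbon triple bond — an alkyne.
The closest candidate here is a nitrile (-C#N), but the triple bond is C#N, not C#C. No other fragment satisfies the full query, so there is no match.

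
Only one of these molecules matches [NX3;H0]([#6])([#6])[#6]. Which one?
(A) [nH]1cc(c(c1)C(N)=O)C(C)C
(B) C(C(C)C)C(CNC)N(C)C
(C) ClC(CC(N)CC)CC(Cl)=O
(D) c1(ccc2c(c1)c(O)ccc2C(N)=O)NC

[NX3;H0]([#6])([#6])[#6] describes a trivalent nitrogen with no H, bonded to three carbons (a tertiary amine).
(A) has a primary amide (-C(=O)NH2) but the amide nitrogen has H2 and only one carbon neighbour.
(B) contains a dimethylamino group (-N(CH3)2), which satisfies every atom and bond constraint.
(C) has a primary amino group (-NH2) but the nitrogen has H2, not H0 with three carbons.
(D) has a primary amide (-C(=O)NH2) but the amide nitrogen has H2 and only one carbon neighbour.
So the answer is (B).

B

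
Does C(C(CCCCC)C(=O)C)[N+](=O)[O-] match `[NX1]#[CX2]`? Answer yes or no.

The pattern [NX1]#[CX2] describes a nitrogen triple-bonded to a two-connected carbon — a nitrile.
The closest candidate here is a nitro group (-[N+](=O)[O-]), but there is no C#N triple bond. No other fragment satisfies the full query, so there is no match.

No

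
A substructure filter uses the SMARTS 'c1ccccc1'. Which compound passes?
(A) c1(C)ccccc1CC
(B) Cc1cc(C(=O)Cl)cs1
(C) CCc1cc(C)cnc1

A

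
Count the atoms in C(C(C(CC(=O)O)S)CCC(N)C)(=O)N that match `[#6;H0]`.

2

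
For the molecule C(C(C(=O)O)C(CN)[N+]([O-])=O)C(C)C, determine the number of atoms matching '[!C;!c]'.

The query [!C;!c] means: neither aliphatic nor aromatic carbon — same as [!#6].
Check the 14 heavy atoms by environment: 8× C → no; 3× O → match; 1× N (charge +1) → match; 1× O (charge -1) → match; 1× N → match.
Summing the matching environments: 3 + 1 + 1 + 1 = 6 matching atoms.

6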